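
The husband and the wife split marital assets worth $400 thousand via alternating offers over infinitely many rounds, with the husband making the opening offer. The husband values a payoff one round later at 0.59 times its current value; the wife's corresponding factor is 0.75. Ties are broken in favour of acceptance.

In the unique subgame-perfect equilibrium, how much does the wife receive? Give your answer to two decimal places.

220.63

Let x be the husband's share when the husband proposes and y be the wife's share when the wife proposes.
The wife accepts iff offered ≥ 0.75·y, so x = 400 − 0.75y. Symmetrically y = 400 − 0.59x.
Substituting: x = 400 − 0.75(400 − 0.59x), giving x(1 − 0.59·0.75) = 400(1 − 0.75).
So x = 400 × 0.25 / 0.5575 ≈ 179.3722, and the wife receives 400 − x ≈ 220.6278.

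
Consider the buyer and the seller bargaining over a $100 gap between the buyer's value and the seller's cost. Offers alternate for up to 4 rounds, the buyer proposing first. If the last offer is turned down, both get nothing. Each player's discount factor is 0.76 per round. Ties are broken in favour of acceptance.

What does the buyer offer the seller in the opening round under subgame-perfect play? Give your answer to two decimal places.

Round 4 (the seller proposes): the buyer will accept anything ≥ 0, so the seller offers 0 and keeps 100.
Round 3 (the buyer proposes): the seller can get 100 next round, worth 0.76 × 100 = 76 now. The buyer offers 76 and keeps 100 − 76 = 24.
Round 2 (the seller proposes): the buyer can get 24 next round, worth 0.76 × 24 = 18.24 now; the seller offers that and keeps 81.76.
Round 1 (the buyer proposes): the seller can get 81.76 next round, worth 0.76 × 81.76 = 62.1376 now, so the buyer offers 62.1376, keeping 37.8624.

62.14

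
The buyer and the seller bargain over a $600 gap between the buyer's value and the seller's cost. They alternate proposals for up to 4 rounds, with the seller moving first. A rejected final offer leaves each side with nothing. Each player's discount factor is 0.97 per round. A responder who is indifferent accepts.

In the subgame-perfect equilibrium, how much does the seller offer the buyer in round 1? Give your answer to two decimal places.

565.06

By backward induction:
Round 4 (the buyer proposes): the seller will accept anything ≥ 0, so the buyer offers 0 and keeps 600.
Round 3 (the seller proposes): the buyer can get 600 next round, worth 0.97 × 600 = 582 now; the seller offers that and keeps 18.
Round 2 (the buyer proposes): the seller can get 18 next round, worth 0.97 × 18 = 17.46 now. The buyer offers 17.46 and keeps 600 − 17.46 = 582.54.
Round 1 (the seller proposes): the buyer can get 582.54 next round, worth 0.97 × 582.54 = 565.0638 now; the seller offers that and keeps 34.9362.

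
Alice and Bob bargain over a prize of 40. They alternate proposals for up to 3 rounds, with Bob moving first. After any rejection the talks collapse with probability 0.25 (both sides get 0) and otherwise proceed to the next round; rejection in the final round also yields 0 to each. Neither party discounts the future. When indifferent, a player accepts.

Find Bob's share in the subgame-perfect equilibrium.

Round 3 (Bob proposes): Alice will accept anything ≥ 0, so Bob offers 0 and keeps 40.
Round 2 (Alice proposes): rejecting gives Bob an expected 0.75 × 40 = 30, so Alice offers 30, keeping 10.
Round 1 (Bob proposes): rejecting gives Alice an expected 0.75 × 10 = 7.5, so Bob offers 7.5, keeping 32.5.

32.5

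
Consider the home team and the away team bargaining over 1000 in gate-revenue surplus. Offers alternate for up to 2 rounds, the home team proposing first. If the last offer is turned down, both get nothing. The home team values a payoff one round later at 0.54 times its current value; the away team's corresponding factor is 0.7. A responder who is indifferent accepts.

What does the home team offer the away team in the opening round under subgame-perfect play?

By backward induction:
Round 2 (the away team proposes): the home team will accept anything ≥ 0, so the away team offers 0 and keeps 1000.
Round 1 (the home team proposes): the away team can get 1000 next round, worth 0.7 × 1000 = 700 now; the home team offers that and keeps 300.

700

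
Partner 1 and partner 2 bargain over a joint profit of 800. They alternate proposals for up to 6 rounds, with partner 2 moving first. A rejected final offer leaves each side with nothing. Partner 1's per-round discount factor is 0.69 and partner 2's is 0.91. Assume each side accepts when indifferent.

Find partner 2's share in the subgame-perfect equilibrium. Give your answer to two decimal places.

501.50

By backward induction:
Round 6 (partner 1 proposes): rejection yields 0 for partner 2; partner 1 offers 0 and keeps 800.
Round 5 (partner 2 proposes): partner 1 can get 800 next round, worth 0.69 × 800 = 552 now, so partner 2 offers 552, keeping 248.
Round 4 (partner 1 proposes): partner 2 can get 248 next round, worth 0.91 × 248 = 225.68 now, so partner 1 offers 225.68, keeping 574.32.
Round 3 (partner 2 proposes): partner 1 can get 574.32 next round, worth 0.69 × 574.32 = 396.2808 now, so partner 2 offers 396.2808, keeping 403.7192.
Round 2 (partner 1 proposes): partner 2 can get 403.7192 next round, worth 0.91 × 403.7192 = 367.384472 now, so partner 1 offers 367.384472, keeping 432.615528.
Round 1 (partner 2 proposes): partner 1 can get 432.615528 next round, worth 0.69 × 432.615528 = 298.50471432 now. Partner 2 offers 298.50471432 and keeps 800 − 298.50471432 = 501.49528568.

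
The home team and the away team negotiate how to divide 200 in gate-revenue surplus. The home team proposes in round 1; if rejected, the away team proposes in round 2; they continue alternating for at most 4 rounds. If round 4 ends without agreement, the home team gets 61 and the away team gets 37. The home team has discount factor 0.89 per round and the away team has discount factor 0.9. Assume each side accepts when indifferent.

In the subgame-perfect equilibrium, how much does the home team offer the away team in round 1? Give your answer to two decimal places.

Round 4 (the away team proposes): the home team gets 61 if talks fail, so the away team offers 61 and keeps 139.
Round 3 (the home team proposes): the away team can get 139 next round, worth 0.9 × 139 = 125.1 now, so the home team offers 125.1, keeping 74.9.
Round 2 (the away team proposes): the home team can get 74.9 next round, worth 0.89 × 74.9 = 66.661 now, so the away team offers 66.661, keeping 133.339.
Round 1 (the home team proposes): the away team can get 133.339 next round, worth 0.9 × 133.339 = 120.0051 now. The home team offers 120.0051 and keeps 200 − 120.0051 = 79.9949.

120.01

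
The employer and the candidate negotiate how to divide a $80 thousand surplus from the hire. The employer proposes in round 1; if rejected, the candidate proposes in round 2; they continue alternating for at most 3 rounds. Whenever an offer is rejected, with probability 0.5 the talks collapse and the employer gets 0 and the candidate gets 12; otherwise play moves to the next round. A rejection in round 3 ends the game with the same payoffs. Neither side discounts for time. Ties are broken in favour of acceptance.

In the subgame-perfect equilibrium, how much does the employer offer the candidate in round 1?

Round 3 (the employer proposes): the candidate gets 12 if talks fail, so the employer offers 12 and keeps 68.
Round 2 (the candidate proposes): rejecting gives the employer an expected 0.5 × 68 = 34. The candidate offers 34 and keeps 80 − 34 = 46.
Round 1 (the employer proposes): rejecting gives the candidate an expected 0.5 × 46 + 0.5 × 12 = 29; the employer offers that and keeps 51.

29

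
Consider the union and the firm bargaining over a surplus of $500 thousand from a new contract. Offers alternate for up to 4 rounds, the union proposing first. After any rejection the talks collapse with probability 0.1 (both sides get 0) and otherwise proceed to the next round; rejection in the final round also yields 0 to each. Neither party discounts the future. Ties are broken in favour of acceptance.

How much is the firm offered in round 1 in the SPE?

409.5

By backward induction:
Round 4 (the firm proposes): the union will accept anything ≥ 0, so the firm offers 0 and keeps 500.
Round 3 (the union proposes): rejecting gives the firm an expected 0.9 × 500 = 450. The union offers 450 and keeps 500 − 450 = 50.
Round 2 (the firm proposes): rejecting gives the union an expected 0.9 × 50 = 45. The firm offers 45 and keeps 500 − 45 = 455.
Round 1 (the union proposes): rejecting gives the firm an expected 0.9 × 455 = 409.5; the union offers that and keeps 90.5.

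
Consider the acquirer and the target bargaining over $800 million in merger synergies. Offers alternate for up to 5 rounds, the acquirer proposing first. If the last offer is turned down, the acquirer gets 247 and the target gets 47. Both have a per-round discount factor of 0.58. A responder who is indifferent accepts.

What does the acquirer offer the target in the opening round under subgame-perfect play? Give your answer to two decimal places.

265.76

Work backward from the last round.
Round 5 (the acquirer proposes): the target gets 47 if talks fail, so the acquirer offers 47 and keeps 753.
Round 4 (the target proposes): the acquirer can get 753 next round, worth 0.58 × 753 = 436.74 now. The target offers 436.74 and keeps 800 − 436.74 = 363.26.
Round 3 (the acquirer proposes): the target can get 363.26 next round, worth 0.58 × 363.26 = 210.6908 now. The acquirer offers 210.6908 and keeps 800 − 210.6908 = 589.3092.
Round 2 (the target proposes): the acquirer can get 589.3092 next round, worth 0.58 × 589.3092 = 341.799336 now, so the target offers 341.799336, keeping 458.200664.
Round 1 (the acquirer proposes): the target can get 458.200664 next round, worth 0.58 × 458.200664 = 265.75638512 now. The acquirer offers 265.75638512 and keeps 800 − 265.75638512 = 534.24361488.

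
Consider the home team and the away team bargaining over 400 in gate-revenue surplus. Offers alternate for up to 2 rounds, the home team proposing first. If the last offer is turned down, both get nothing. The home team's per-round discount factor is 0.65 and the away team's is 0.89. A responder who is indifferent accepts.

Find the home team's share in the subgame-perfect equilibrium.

44

Round 2 (the away team proposes): the home team will accept anything ≥ 0, so the away team offers 0 and keeps 400.
Round 1 (the home team proposes): the away team can get 400 next round, worth 0.89 × 400 = 356 now, so the home team offers 356, keeping 44.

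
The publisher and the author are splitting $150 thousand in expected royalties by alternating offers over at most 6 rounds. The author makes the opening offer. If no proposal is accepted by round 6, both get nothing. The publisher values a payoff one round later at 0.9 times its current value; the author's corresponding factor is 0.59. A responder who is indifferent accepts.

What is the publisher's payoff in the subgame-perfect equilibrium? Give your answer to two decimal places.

Round 6 (the publisher proposes): the author will accept anything ≥ 0, so the publisher offers 0 and keeps 150.
Round 5 (the author proposes): the publisher can get 150 next round, worth 0.9 × 150 = 135 now, so the author offers 135, keeping 15.
Round 4 (the publisher proposes): the author can get 15 next round, worth 0.59 × 15 = 8.85 now. The publisher offers 8.85 and keeps 150 − 8.85 = 141.15.
Round 3 (the author proposes): the publisher can get 141.15 next round, worth 0.9 × 141.15 = 127.035 now, so the author offers 127.035, keeping 22.965.
Round 2 (the publisher proposes): the author can get 22.965 next round, worth 0.59 × 22.965 = 13.54935 now. The publisher offers 13.54935 and keeps 150 − 13.54935 = 136.45065.
Round 1 (the author proposes): the publisher can get 136.45065 next round, worth 0.9 × 136.45065 = 122.805585 now; the author offers that and keeps 27.194415.

122.81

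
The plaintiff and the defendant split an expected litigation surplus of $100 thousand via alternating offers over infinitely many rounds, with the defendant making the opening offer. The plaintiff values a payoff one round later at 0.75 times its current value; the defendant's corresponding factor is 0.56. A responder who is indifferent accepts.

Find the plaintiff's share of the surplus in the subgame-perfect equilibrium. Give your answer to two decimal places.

56.90

When the defendant proposes, the plaintiff accepts any offer worth at least 0.75 times what the plaintiff would get by proposing next round; and vice versa.
This gives x = 100 − 0.75y and y = 100 − 0.56x, where x and y are each side's share when it proposes.
Hence (1 − 0.75·0.56)x = 100(1 − 0.75), i.e. 0.58·x = 25.
x ≈ 43.1034; the plaintiff's share is 100 − x ≈ 56.8966.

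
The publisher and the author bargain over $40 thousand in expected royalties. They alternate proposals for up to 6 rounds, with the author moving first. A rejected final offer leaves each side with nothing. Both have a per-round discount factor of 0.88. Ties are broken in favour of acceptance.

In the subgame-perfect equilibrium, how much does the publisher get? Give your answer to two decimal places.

Solve by backward induction from round 6.
Round 6 (the publisher proposes): rejection yields 0 for the author; the publisher offers 0 and keeps 40.
Round 5 (the author proposes): the publisher can get 40 next round, worth 0.88 × 40 = 35.2 now; the author offers that and keeps 4.8.
Round 4 (the publisher proposes): the author can get 4.8 next round, worth 0.88 × 4.8 = 4.224 now, so the publisher offers 4.224, keeping 35.776.
Round 3 (the author proposes): the publisher can get 35.776 next round, worth 0.88 × 35.776 = 31.48288 now, so the author offers 31.48288, keeping 8.51712.
Round 2 (the publisher proposes): the author can get 8.51712 next round, worth 0.88 × 8.51712 = 7.4950656 now, so the publisher offers 7.4950656, keeping 32.5049344.
Round 1 (the author proposes): the publisher can get 32.5049344 next round, worth 0.88 × 32.5049344 = 28.604342272 now; the author offers that and keeps 11.395657728.

28.60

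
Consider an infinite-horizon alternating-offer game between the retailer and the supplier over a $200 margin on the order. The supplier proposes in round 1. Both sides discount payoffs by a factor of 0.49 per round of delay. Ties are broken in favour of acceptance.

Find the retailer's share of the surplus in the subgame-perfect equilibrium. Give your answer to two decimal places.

65.77

In a stationary SPE each proposer offers the other exactly their discounted continuation value.
If the supplier keeps x when proposing and the retailer keeps y when proposing, then x = 200 − 0.49y and y = 200 − 0.49x.
Solving: x = 200(1 − 0.49) / (1 − 0.49·0.49) = 102 / 0.7599 ≈ 134.2282.
The retailer gets 200 − 134.2282 ≈ 65.7718.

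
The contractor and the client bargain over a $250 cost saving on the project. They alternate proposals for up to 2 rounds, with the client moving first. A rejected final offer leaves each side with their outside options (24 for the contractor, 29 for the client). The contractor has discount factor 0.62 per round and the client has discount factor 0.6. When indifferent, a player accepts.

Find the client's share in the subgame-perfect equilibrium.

112.98

Work backward from the last round.
Round 2 (the contractor proposes): the client gets 29 if talks fail, so the contractor offers 29 and keeps 221.
Round 1 (the client proposes): the contractor can get 221 next round, worth 0.62 × 221 = 137.02 now; the client offers that and keeps 112.98.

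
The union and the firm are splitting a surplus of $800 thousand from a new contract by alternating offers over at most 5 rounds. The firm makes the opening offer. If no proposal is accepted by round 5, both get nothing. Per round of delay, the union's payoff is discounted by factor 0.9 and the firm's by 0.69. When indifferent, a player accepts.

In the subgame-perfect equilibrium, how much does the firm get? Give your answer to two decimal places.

By backward induction:
Round 5 (the firm proposes): the union will accept anything ≥ 0, so the firm offers 0 and keeps 800.
Round 4 (the union proposes): the firm can get 800 next round, worth 0.69 × 800 = 552 now, so the union offers 552, keeping 248.
Round 3 (the firm proposes): the union can get 248 next round, worth 0.9 × 248 = 223.2 now. The firm offers 223.2 and keeps 800 − 223.2 = 576.8.
Round 2 (the union proposes): the firm can get 576.8 next round, worth 0.69 × 576.8 = 397.992 now; the union offers that and keeps 402.008.
Round 1 (the firm proposes): the union can get 402.008 next round, worth 0.9 × 402.008 = 361.8072 now; the firm offers that and keeps 438.1928.

438.19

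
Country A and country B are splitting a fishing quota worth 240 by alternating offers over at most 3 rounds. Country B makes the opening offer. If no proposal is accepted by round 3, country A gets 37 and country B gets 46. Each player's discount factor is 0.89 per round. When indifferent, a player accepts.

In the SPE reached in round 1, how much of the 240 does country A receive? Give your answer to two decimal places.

Round 3 (country B proposes): country A gets 37 if talks fail, so country B offers 37 and keeps 203.
Round 2 (country A proposes): country B can get 203 next round, worth 0.89 × 203 = 180.67 now, so country A offers 180.67, keeping 59.33.
Round 1 (country B proposes): country A can get 59.33 next round, worth 0.89 × 59.33 = 52.8037 now; country B offers that and keeps 187.1963.

52.80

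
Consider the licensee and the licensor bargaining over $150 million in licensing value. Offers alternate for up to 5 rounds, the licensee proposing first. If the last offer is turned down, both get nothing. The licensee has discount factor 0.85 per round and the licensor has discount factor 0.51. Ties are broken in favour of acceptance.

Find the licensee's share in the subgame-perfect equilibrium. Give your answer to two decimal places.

Work backward from the last round.
Round 5 (the licensee proposes): rejection yields 0 for the licensor; the licensee offers 0 and keeps 150.
Round 4 (the licensor proposes): the licensee can get 150 next round, worth 0.85 × 150 = 127.5 now, so the licensor offers 127.5, keeping 22.5.
Round 3 (the licensee proposes): the licensor can get 22.5 next round, worth 0.51 × 22.5 = 11.475 now. The licensee offers 11.475 and keeps 150 − 11.475 = 138.525.
Round 2 (the licensor proposes): the licensee can get 138.525 next round, worth 0.85 × 138.525 = 117.74625 now. The licensor offers 117.74625 and keeps 150 − 117.74625 = 32.25375.
Round 1 (the licensee proposes): the licensor can get 32.25375 next round, worth 0.51 × 32.25375 = 16.4494125 now, so the licensee offers 16.4494125, keeping 133.5505875.

133.55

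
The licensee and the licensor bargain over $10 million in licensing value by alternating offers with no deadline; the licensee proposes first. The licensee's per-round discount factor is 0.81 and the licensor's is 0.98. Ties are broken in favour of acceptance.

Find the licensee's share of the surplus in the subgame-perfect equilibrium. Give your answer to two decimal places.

0.97

Let x be the licensee's share when the licensee proposes and y be the licensor's share when the licensor proposes.
The licensor accepts iff offered ≥ 0.98·y, so x = 10 − 0.98y. Symmetrically y = 10 − 0.81x.
Substituting: x = 10 − 0.98(10 − 0.81x), giving x(1 − 0.81·0.98) = 10(1 − 0.98).
So x = 10 × 0.02 / 0.2062 ≈ 0.9699, and the licensor receives 10 − x ≈ 9.0301.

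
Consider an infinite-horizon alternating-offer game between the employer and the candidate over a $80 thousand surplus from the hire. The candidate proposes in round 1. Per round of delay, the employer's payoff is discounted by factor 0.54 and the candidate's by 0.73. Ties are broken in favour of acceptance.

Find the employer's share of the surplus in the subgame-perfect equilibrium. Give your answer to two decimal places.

19.25

Let x be the candidate's share when the candidate proposes and y be the employer's share when the employer proposes.
The employer accepts iff offered ≥ 0.54·y, so x = 80 − 0.54y. Symmetrically y = 80 − 0.73x.
Substituting: x = 80 − 0.54(80 − 0.73x), giving x(1 − 0.73·0.54) = 80(1 − 0.54).
So x = 80 × 0.46 / 0.6058 ≈ 60.7461, and the employer receives 80 − x ≈ 19.2539.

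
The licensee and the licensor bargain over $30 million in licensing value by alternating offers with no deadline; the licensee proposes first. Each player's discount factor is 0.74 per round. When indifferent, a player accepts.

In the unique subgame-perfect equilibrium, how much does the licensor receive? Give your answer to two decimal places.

12.76

When the licensee proposes, the licensor accepts any offer worth at least 0.74 times what the licensor would get by proposing next round; and vice versa.
This gives x = 30 − 0.74y and y = 30 − 0.74x, where x and y are each side's share when it proposes.
Hence (1 − 0.74·0.74)x = 30(1 − 0.74), i.e. 0.4524·x = 7.8.
x ≈ 17.2414; the licensor's share is 30 − x ≈ 12.7586.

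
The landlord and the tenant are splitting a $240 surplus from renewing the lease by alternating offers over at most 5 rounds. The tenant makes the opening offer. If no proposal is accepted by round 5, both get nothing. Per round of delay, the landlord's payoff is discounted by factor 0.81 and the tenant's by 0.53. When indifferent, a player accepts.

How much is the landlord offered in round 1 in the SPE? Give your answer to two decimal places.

Round 5 (the tenant proposes): rejection yields 0 for the landlord; the tenant offers 0 and keeps 240.
Round 4 (the landlord proposes): the tenant can get 240 next round, worth 0.53 × 240 = 127.2 now; the landlord offers that and keeps 112.8.
Round 3 (the tenant proposes): the landlord can get 112.8 next round, worth 0.81 × 112.8 = 91.368 now. The tenant offers 91.368 and keeps 240 − 91.368 = 148.632.
Round 2 (the landlord proposes): the tenant can get 148.632 next round, worth 0.53 × 148.632 = 78.77496 now; the landlord offers that and keeps 161.22504.
Round 1 (the tenant proposes): the landlord can get 161.22504 next round, worth 0.81 × 161.22504 = 130.5922824 now, so the tenant offers 130.5922824, keeping 109.4077176.

130.59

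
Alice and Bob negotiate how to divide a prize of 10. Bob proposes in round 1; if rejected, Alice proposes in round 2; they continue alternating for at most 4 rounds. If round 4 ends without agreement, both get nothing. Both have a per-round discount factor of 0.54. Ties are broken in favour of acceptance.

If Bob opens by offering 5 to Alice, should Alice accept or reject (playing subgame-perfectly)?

Accept

Round 4 (Alice proposes): Bob will accept anything ≥ 0, so Alice offers 0 and keeps 10.
Round 3 (Bob proposes): Alice can get 10 next round, worth 0.54 × 10 = 5.4 now; Bob offers that and keeps 4.6.
Round 2 (Alice proposes): Bob can get 4.6 next round, worth 0.54 × 4.6 = 2.484 now, so Alice offers 2.484, keeping 7.516.
So by rejecting in round 1, Alice gets 7.516 next round, worth 0.54 × 7.516 = 4.05864 now.
Offer 5 ≥ 4.05864, so Alice accepts.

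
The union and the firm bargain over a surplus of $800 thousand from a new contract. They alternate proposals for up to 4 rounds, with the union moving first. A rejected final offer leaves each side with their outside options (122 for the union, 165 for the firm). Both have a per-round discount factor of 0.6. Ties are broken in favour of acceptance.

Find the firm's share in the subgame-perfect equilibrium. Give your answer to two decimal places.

Round 4 (the firm proposes): the union gets 122 if talks fail, so the firm offers 122 and keeps 678.
Round 3 (the union proposes): the firm can get 678 next round, worth 0.6 × 678 = 406.8 now. The union offers 406.8 and keeps 800 − 406.8 = 393.2.
Round 2 (the firm proposes): the union can get 393.2 next round, worth 0.6 × 393.2 = 235.92 now; the firm offers that and keeps 564.08.
Round 1 (the union proposes): the firm can get 564.08 next round, worth 0.6 × 564.08 = 338.448 now; the union offers that and keeps 461.552.

338.45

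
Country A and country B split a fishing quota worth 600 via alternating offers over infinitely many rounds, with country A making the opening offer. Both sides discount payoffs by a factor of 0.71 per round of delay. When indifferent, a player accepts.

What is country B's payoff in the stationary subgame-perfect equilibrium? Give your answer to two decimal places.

249.12

Let x be country A's share when country A proposes and y be country B's share when country B proposes.
Country B accepts iff offered ≥ 0.71·y, so x = 600 − 0.71y. Symmetrically y = 600 − 0.71x.
Substituting: x = 600 − 0.71(600 − 0.71x), giving x(1 − 0.71·0.71) = 600(1 − 0.71).
So x = 600 × 0.29 / 0.4959 ≈ 350.8772, and country B receives 600 − x ≈ 249.1228.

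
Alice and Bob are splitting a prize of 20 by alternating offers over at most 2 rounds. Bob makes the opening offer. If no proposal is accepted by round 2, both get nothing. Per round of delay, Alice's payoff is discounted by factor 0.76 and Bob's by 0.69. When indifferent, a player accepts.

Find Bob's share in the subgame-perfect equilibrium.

Round 2 (Alice proposes): Bob will accept anything ≥ 0, so Alice offers 0 and keeps 20.
Round 1 (Bob proposes): Alice can get 20 next round, worth 0.76 × 20 = 15.2 now; Bob offers that and keeps 4.8.

4.8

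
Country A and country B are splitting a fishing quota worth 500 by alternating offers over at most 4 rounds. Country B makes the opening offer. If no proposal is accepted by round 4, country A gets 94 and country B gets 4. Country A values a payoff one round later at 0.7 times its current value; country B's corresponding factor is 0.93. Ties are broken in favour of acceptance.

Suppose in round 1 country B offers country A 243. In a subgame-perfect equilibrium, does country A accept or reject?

Reject

Round 4 (country A proposes): country B gets 4 if talks fail, so country A offers 4 and keeps 496.
Round 3 (country B proposes): country A can get 496 next round, worth 0.7 × 496 = 347.2 now; country B offers that and keeps 152.8.
Round 2 (country A proposes): country B can get 152.8 next round, worth 0.93 × 152.8 = 142.104 now, so country A offers 142.104, keeping 357.896.
So by rejecting in round 1, country A gets 357.896 next round, worth 0.7 × 357.896 = 250.5272 now.
Offer 243 < 250.5272, so country A rejects.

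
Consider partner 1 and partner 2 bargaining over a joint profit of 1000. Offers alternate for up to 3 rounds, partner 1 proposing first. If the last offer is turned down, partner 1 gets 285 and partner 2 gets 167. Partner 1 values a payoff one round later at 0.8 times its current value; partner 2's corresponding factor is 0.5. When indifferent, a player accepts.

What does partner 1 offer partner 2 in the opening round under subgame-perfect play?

Round 3 (partner 1 proposes): partner 2 gets 167 if talks fail, so partner 1 offers 167 and keeps 833.
Round 2 (partner 2 proposes): partner 1 can get 833 next round, worth 0.8 × 833 = 666.4 now; partner 2 offers that and keeps 333.6.
Round 1 (partner 1 proposes): partner 2 can get 333.6 next round, worth 0.5 × 333.6 = 166.8 now; partner 1 offers that and keeps 833.2.

166.8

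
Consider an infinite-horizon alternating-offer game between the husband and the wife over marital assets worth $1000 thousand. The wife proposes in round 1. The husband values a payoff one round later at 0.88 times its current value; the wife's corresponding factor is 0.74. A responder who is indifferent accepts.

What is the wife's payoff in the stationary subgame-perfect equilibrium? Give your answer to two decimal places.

344.04

Let x be the wife's share when the wife proposes and y be the husband's share when the husband proposes.
The husband accepts iff offered ≥ 0.88·y, so x = 1000 − 0.88y. Symmetrically y = 1000 − 0.74x.
Substituting: x = 1000 − 0.88(1000 − 0.74x), giving x(1 − 0.74·0.88) = 1000(1 − 0.88).
So x = 1000 × 0.12 / 0.3488 ≈ 344.0367, and the husband receives 1000 − x ≈ 655.9633.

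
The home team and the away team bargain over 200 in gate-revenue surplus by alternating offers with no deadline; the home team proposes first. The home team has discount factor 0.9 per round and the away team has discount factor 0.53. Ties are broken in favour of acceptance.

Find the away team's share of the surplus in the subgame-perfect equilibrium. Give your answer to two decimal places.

20.27

Let x be the home team's share when the home team proposes and y be the away team's share when the away team proposes.
The away team accepts iff offered ≥ 0.53·y, so x = 200 − 0.53y. Symmetrically y = 200 − 0.9x.
Substituting: x = 200 − 0.53(200 − 0.9x), giving x(1 − 0.9·0.53) = 200(1 − 0.53).
So x = 200 × 0.47 / 0.523 ≈ 179.7323, and the away team receives 200 − x ≈ 20.2677.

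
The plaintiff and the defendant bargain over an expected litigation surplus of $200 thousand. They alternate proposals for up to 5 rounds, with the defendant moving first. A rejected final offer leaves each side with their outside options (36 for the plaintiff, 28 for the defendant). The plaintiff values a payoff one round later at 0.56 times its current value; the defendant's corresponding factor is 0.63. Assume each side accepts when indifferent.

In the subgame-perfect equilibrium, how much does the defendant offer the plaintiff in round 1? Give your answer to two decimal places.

60.54

Round 5 (the defendant proposes): the plaintiff gets 36 if talks fail, so the defendant offers 36 and keeps 164.
Round 4 (the plaintiff proposes): the defendant can get 164 next round, worth 0.63 × 164 = 103.32 now. The plaintiff offers 103.32 and keeps 200 − 103.32 = 96.68.
Round 3 (the defendant proposes): the plaintiff can get 96.68 next round, worth 0.56 × 96.68 = 54.1408 now. The defendant offers 54.1408 and keeps 200 − 54.1408 = 145.8592.
Round 2 (the plaintiff proposes): the defendant can get 145.8592 next round, worth 0.63 × 145.8592 = 91.891296 now, so the plaintiff offers 91.891296, keeping 108.108704.
Round 1 (the defendant proposes): the plaintiff can get 108.108704 next round, worth 0.56 × 108.108704 = 60.54087424 now; the defendant offers that and keeps 139.45912576.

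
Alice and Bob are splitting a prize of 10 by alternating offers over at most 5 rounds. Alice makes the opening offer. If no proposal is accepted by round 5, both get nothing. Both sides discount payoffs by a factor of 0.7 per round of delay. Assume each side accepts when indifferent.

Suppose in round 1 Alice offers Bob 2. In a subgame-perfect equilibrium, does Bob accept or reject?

Work out Bob's continuation value if the offer is rejected.
Round 5 (Alice proposes): rejection yields 0 for Bob; Alice offers 0 and keeps 10.
Round 4 (Bob proposes): Alice can get 10 next round, worth 0.7 × 10 = 7 now. Bob offers 7 and keeps 10 − 7 = 3.
Round 3 (Alice proposes): Bob can get 3 next round, worth 0.7 × 3 = 2.1 now; Alice offers that and keeps 7.9.
Round 2 (Bob proposes): Alice can get 7.9 next round, worth 0.7 × 7.9 = 5.53 now, so Bob offers 5.53, keeping 4.47.
So by rejecting in round 1, Bob gets 4.47 next round, worth 0.7 × 4.47 = 3.129 now.
Offer 2 < 3.129, so Bob rejects.

Reject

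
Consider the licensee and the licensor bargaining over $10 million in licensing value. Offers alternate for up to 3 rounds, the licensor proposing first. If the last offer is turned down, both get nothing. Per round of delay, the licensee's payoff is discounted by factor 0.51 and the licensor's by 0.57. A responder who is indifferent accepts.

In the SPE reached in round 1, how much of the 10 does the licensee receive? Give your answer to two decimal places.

Round 3 (the licensor proposes): the licensee will accept anything ≥ 0, so the licensor offers 0 and keeps 10.
Round 2 (the licensee proposes): the licensor can get 10 next round, worth 0.57 × 10 = 5.7 now; the licensee offers that and keeps 4.3.
Round 1 (the licensor proposes): the licensee can get 4.3 next round, worth 0.51 × 4.3 = 2.193 now; the licensor offers that and keeps 7.807.

2.19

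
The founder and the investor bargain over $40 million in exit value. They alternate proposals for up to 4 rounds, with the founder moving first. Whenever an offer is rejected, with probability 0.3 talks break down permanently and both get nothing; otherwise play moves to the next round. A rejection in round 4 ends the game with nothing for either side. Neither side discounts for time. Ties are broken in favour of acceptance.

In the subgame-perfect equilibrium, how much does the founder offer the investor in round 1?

Round 4 (the investor proposes): rejection yields 0 for the founder; the investor offers 0 and keeps 40.
Round 3 (the founder proposes): rejecting gives the investor an expected 0.7 × 40 = 28, so the founder offers 28, keeping 12.
Round 2 (the investor proposes): rejecting gives the founder an expected 0.7 × 12 = 8.4. The investor offers 8.4 and keeps 40 − 8.4 = 31.6.
Round 1 (the founder proposes): rejecting gives the investor an expected 0.7 × 31.6 = 22.12, so the founder offers 22.12, keeping 17.88.

22.12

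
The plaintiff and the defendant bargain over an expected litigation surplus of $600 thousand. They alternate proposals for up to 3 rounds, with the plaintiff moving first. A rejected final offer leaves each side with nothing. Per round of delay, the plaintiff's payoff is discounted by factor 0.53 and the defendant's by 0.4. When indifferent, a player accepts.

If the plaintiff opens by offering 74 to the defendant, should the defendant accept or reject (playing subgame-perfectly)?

Reject

Round 3 (the plaintiff proposes): the defendant will accept anything ≥ 0, so the plaintiff offers 0 and keeps 600.
Round 2 (the defendant proposes): the plaintiff can get 600 next round, worth 0.53 × 600 = 318 now; the defendant offers that and keeps 282.
So by rejecting in round 1, the defendant gets 282 next round, worth 0.4 × 282 = 112.8 now.
Offer 74 < 112.8, so the defendant rejects.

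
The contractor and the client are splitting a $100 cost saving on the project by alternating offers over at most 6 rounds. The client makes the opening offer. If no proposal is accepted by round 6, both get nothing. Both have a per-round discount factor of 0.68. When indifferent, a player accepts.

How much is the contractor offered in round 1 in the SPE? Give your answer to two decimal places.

46.36

Round 6 (the contractor proposes): the client will accept anything ≥ 0, so the contractor offers 0 and keeps 100.
Round 5 (the client proposes): the contractor can get 100 next round, worth 0.68 × 100 = 68 now; the client offers that and keeps 32.
Round 4 (the contractor proposes): the client can get 32 next round, worth 0.68 × 32 = 21.76 now. The contractor offers 21.76 and keeps 100 − 21.76 = 78.24.
Round 3 (the client proposes): the contractor can get 78.24 next round, worth 0.68 × 78.24 = 53.2032 now, so the client offers 53.2032, keeping 46.7968.
Round 2 (the contractor proposes): the client can get 46.7968 next round, worth 0.68 × 46.7968 = 31.821824 now. The contractor offers 31.821824 and keeps 100 − 31.821824 = 68.178176.
Round 1 (the client proposes): the contractor can get 68.178176 next round, worth 0.68 × 68.178176 = 46.36115968 now; the client offers that and keeps 53.63884032.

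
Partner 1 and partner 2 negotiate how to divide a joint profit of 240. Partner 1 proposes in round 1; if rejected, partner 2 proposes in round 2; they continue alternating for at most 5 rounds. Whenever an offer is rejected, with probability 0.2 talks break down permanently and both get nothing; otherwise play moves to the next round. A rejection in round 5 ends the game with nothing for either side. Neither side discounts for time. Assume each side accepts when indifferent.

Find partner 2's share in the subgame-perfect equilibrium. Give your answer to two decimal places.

62.98

By backward induction:
Round 5 (partner 1 proposes): partner 2 will accept anything ≥ 0, so partner 1 offers 0 and keeps 240.
Round 4 (partner 2 proposes): rejecting gives partner 1 an expected 0.8 × 240 = 192. Partner 2 offers 192 and keeps 240 − 192 = 48.
Round 3 (partner 1 proposes): rejecting gives partner 2 an expected 0.8 × 48 = 38.4, so partner 1 offers 38.4, keeping 201.6.
Round 2 (partner 2 proposes): rejecting gives partner 1 an expected 0.8 × 201.6 = 161.28, so partner 2 offers 161.28, keeping 78.72.
Round 1 (partner 1 proposes): rejecting gives partner 2 an expected 0.8 × 78.72 = 62.976. Partner 1 offers 62.976 and keeps 240 − 62.976 = 177.024.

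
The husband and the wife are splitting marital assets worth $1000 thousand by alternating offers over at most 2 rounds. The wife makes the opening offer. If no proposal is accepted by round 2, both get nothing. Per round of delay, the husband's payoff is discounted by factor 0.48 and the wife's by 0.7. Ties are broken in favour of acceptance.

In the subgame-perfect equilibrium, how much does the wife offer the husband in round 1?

Round 2 (the husband proposes): rejection yields 0 for the wife; the husband offers 0 and keeps 1000.
Round 1 (the wife proposes): the husband can get 1000 next round, worth 0.48 × 1000 = 480 now, so the wife offers 480, keeping 520.

480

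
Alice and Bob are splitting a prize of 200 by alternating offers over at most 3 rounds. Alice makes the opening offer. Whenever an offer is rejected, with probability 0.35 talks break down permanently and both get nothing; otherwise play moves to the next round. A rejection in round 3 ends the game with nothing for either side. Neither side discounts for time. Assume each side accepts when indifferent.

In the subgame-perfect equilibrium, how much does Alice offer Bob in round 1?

By backward induction:
Round 3 (Alice proposes): Bob will accept anything ≥ 0, so Alice offers 0 and keeps 200.
Round 2 (Bob proposes): rejecting gives Alice an expected 0.65 × 200 = 130; Bob offers that and keeps 70.
Round 1 (Alice proposes): rejecting gives Bob an expected 0.65 × 70 = 45.5, so Alice offers 45.5, keeping 154.5.

45.5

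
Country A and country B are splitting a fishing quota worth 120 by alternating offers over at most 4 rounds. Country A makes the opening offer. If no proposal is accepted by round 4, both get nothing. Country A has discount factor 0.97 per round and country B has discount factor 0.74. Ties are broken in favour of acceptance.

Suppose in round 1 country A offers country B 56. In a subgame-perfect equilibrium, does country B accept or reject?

Reject

Round 4 (country B proposes): rejection yields 0 for country A; country B offers 0 and keeps 120.
Round 3 (country A proposes): country B can get 120 next round, worth 0.74 × 120 = 88.8 now. Country A offers 88.8 and keeps 120 − 88.8 = 31.2.
Round 2 (country B proposes): country A can get 31.2 next round, worth 0.97 × 31.2 = 30.264 now, so country B offers 30.264, keeping 89.736.
So by rejecting in round 1, country B gets 89.736 next round, worth 0.74 × 89.736 = 66.40464 now.
Offer 56 < 66.40464, so country B rejects.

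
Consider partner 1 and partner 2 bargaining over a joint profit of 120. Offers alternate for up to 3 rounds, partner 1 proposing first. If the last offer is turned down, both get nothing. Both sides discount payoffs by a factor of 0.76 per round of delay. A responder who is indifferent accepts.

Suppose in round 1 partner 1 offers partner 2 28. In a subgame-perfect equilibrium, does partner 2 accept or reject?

Accept

Round 3 (partner 1 proposes): rejection yields 0 for partner 2; partner 1 offers 0 and keeps 120.
Round 2 (partner 2 proposes): partner 1 can get 120 next round, worth 0.76 × 120 = 91.2 now; partner 2 offers that and keeps 28.8.
So by rejecting in round 1, partner 2 gets 28.8 next round, worth 0.76 × 28.8 = 21.888 now.
Offer 28 ≥ 21.888, so partner 2 accepts.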